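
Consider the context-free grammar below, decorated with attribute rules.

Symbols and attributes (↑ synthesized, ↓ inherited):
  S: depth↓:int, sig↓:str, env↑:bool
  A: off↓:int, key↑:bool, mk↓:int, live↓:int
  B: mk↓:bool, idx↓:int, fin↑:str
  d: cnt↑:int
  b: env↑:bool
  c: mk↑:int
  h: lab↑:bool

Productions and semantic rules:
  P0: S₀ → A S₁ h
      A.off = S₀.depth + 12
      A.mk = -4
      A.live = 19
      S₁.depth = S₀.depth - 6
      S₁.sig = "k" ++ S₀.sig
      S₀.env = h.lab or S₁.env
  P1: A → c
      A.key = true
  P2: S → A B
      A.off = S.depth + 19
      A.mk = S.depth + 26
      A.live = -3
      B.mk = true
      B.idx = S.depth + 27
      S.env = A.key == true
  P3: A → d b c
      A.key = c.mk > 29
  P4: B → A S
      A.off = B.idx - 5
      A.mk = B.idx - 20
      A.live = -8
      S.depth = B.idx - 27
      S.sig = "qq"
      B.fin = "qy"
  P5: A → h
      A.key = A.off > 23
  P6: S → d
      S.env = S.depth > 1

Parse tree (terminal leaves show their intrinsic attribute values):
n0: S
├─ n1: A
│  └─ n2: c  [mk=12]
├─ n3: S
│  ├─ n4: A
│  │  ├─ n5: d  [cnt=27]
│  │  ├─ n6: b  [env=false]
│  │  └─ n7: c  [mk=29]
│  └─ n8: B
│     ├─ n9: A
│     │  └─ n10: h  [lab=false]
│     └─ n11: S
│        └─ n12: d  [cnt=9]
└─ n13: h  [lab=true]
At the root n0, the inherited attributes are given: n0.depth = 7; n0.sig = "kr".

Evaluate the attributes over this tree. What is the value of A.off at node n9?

23

1. n0.depth = 7  [given at root]
2. n0.sig = "kr"  [given at root]
3. n1.off = 19  [S₀.depth + 12]
4. n1.mk = -4  [-4]
5. n1.live = 19  [19]
6. n2.mk = 12  [terminal]
7. n1.key = true  [true]
8. n3.depth = 1  [S₀.depth - 6]
9. n3.sig = "kkr"  ["k" ++ S₀.sig]
10. n4.off = 20  [S.depth + 19]
11. n4.mk = 27  [S.depth + 26]
12. n4.live = -3  [-3]
13. n5.cnt = 27  [terminal]
14. n6.env = false  [terminal]
15. n7.mk = 29  [terminal]
16. n4.key = false  [c.mk > 29]
17. n8.mk = true  [true]
18. n8.idx = 28  [S.depth + 27]
19. n9.off = 23  [B.idx - 5]
20. n9.mk = 8  [B.idx - 20]
21. n9.live = -8  [-8]
22. n10.lab = false  [terminal]
23. n9.key = false  [A.off > 23]
24. n11.depth = 1  [B.idx - 27]
25. n11.sig = "qq"  ["qq"]
26. n12.cnt = 9  [terminal]
27. n11.env = false  [S.depth > 1]
28. n8.fin = "qy"  ["qy"]
29. n3.env = false  [A.key == true]
30. n13.lab = true  [terminal]
31. n0.env = true  [h.lab or S₁.env]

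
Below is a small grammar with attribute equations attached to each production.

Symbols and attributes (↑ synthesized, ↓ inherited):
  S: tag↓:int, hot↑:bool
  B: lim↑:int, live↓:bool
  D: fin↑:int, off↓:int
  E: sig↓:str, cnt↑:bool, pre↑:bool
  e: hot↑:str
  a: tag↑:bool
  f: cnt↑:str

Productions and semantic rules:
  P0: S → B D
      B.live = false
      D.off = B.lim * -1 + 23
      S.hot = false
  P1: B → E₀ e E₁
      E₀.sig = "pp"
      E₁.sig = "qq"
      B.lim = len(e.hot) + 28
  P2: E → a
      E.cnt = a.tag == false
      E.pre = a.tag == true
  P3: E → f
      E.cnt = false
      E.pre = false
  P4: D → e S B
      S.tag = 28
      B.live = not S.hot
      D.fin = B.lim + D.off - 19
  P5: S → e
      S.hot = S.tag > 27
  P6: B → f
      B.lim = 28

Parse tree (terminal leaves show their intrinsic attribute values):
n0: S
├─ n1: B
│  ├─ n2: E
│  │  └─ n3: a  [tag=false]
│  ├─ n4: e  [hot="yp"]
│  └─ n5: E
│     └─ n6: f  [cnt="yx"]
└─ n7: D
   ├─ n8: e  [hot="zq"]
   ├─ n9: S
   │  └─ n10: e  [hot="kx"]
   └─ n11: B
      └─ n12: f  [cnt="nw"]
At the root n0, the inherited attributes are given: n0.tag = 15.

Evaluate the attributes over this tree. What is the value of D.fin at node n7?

2

1. n0.tag = 15  [given at root]
2. n1.live = false  [false]
3. n2.sig = "pp"  ["pp"]
4. n3.tag = false  [terminal]
5. n2.cnt = true  [a.tag == false]
6. n2.pre = false  [a.tag == true]
7. n4.hot = "yp"  [terminal]
8. n5.sig = "qq"  ["qq"]
9. n6.cnt = "yx"  [terminal]
10. n5.cnt = false  [false]
11. n5.pre = false  [false]
12. n1.lim = 30  [len(e.hot) + 28]
13. n7.off = -7  [B.lim * -1 + 23]
14. n8.hot = "zq"  [terminal]
15. n9.tag = 28  [28]
16. n10.hot = "kx"  [terminal]
17. n9.hot = true  [S.tag > 27]
18. n11.live = false  [not S.hot]
19. n12.cnt = "nw"  [terminal]
20. n11.lim = 28  [28]
21. n7.fin = 2  [B.lim + D.off - 19]
22. n0.hot = false  [false]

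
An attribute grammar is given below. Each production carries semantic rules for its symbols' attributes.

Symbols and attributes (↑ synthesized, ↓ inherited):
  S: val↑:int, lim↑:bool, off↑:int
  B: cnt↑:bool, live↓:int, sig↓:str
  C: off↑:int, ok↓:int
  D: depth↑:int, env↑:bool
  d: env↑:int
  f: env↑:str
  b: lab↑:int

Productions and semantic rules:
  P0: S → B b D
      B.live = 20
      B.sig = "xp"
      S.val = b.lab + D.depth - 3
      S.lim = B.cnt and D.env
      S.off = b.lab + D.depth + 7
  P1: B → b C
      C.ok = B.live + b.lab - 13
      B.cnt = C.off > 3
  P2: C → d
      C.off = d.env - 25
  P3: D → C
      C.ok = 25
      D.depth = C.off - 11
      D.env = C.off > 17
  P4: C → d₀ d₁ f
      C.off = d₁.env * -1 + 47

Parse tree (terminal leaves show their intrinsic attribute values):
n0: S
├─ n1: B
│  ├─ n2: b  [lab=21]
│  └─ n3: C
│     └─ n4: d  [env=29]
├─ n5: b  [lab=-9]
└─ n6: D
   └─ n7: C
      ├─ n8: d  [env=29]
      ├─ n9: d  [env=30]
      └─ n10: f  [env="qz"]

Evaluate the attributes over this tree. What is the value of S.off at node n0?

1. n1.live = 20  [20]
2. n1.sig = "xp"  ["xp"]
3. n2.lab = 21  [terminal]
4. n3.ok = 28  [B.live + b.lab - 13]
5. n4.env = 29  [terminal]
6. n3.off = 4  [d.env - 25]
7. n1.cnt = true  [C.off > 3]
8. n5.lab = -9  [terminal]
9. n7.ok = 25  [25]
10. n8.env = 29  [terminal]
11. n9.env = 30  [terminal]
12. n10.env = "qz"  [terminal]
13. n7.off = 17  [d₁.env * -1 + 47]
14. n6.depth = 6  [C.off - 11]
15. n6.env = false  [C.off > 17]
16. n0.val = -6  [b.lab + D.depth - 3]
17. n0.lim = false  [B.cnt and D.env]
18. n0.off = 4  [b.lab + D.depth + 7]

4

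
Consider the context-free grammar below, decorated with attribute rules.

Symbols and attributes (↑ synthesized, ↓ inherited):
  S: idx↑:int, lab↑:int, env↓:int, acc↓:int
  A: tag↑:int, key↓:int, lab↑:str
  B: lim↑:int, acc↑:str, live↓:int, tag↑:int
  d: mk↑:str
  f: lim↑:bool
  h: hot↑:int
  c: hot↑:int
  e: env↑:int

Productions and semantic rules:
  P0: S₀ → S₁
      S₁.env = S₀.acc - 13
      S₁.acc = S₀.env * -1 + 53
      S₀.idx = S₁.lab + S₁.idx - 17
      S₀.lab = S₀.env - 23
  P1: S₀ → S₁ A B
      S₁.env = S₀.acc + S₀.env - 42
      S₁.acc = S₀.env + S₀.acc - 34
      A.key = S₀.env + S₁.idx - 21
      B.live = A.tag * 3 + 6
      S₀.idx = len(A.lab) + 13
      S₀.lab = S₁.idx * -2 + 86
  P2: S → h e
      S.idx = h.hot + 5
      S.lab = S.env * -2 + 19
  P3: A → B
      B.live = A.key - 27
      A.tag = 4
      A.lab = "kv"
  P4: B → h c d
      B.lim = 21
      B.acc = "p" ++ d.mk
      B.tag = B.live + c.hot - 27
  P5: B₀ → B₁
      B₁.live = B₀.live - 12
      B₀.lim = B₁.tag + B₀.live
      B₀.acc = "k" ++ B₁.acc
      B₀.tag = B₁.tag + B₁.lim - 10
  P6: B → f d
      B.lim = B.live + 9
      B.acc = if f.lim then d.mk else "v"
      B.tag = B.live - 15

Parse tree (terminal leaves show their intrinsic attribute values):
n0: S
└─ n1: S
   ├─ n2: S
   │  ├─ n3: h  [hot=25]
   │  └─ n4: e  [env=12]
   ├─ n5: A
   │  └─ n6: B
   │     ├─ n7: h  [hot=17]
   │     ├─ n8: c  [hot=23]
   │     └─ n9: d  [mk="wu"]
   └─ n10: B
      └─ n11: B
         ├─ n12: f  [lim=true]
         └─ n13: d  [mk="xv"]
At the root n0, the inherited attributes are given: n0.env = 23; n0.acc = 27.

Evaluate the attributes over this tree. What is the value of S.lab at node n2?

1. n0.env = 23  [given at root]
2. n0.acc = 27  [given at root]
3. n1.env = 14  [S₀.acc - 13]
4. n1.acc = 30  [S₀.env * -1 + 53]
5. n2.env = 2  [S₀.acc + S₀.env - 42]
6. n2.acc = 10  [S₀.env + S₀.acc - 34]
7. n3.hot = 25  [terminal]
8. n4.env = 12  [terminal]
9. n2.idx = 30  [h.hot + 5]
10. n2.lab = 15  [S.env * -2 + 19]
11. n5.key = 23  [S₀.env + S₁.idx - 21]
12. n6.live = -4  [A.key - 27]
13. n7.hot = 17  [terminal]
14. n8.hot = 23  [terminal]
15. n9.mk = "wu"  [terminal]
16. n6.lim = 21  [21]
17. n6.acc = "pwu"  ["p" ++ d.mk]
18. n6.tag = -8  [B.live + c.hot - 27]
19. n5.tag = 4  [4]
20. n5.lab = "kv"  ["kv"]
21. n10.live = 18  [A.tag * 3 + 6]
22. n11.live = 6  [B₀.live - 12]
23. n12.lim = true  [terminal]
24. n13.mk = "xv"  [terminal]
25. n11.lim = 15  [B.live + 9]
26. n11.acc = "xv"  [if f.lim then d.mk else "v"]
27. n11.tag = -9  [B.live - 15]
28. n10.lim = 9  [B₁.tag + B₀.live]
29. n10.acc = "kxv"  ["k" ++ B₁.acc]
30. n10.tag = -4  [B₁.tag + B₁.lim - 10]
31. n1.idx = 15  [len(A.lab) + 13]
32. n1.lab = 26  [S₁.idx * -2 + 86]
33. n0.idx = 24  [S₁.lab + S₁.idx - 17]
34. n0.lab = 0  [S₀.env - 23]

15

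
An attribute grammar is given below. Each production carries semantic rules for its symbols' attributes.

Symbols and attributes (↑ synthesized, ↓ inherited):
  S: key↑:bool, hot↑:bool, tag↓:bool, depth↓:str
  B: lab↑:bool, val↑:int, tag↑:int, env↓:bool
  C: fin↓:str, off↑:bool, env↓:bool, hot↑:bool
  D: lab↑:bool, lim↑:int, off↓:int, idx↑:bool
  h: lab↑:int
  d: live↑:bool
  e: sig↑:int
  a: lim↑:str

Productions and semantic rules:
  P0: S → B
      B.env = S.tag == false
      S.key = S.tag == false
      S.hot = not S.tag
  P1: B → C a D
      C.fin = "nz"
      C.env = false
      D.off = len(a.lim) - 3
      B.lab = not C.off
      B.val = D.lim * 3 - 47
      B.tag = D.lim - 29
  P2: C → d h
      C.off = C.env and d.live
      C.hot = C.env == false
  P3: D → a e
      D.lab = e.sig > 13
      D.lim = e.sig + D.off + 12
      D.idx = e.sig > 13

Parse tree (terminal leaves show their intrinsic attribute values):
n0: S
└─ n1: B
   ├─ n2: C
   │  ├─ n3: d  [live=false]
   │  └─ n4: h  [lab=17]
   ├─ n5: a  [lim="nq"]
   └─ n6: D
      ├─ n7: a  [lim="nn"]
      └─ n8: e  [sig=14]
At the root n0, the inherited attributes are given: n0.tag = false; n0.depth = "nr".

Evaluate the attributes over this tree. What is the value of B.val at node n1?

28

1. n0.tag = false  [given at root]
2. n0.depth = "nr"  [given at root]
3. n1.env = true  [S.tag == false]
4. n2.fin = "nz"  ["nz"]
5. n2.env = false  [false]
6. n3.live = false  [terminal]
7. n4.lab = 17  [terminal]
8. n2.off = false  [C.env and d.live]
9. n2.hot = true  [C.env == false]
10. n5.lim = "nq"  [terminal]
11. n6.off = -1  [len(a.lim) - 3]
12. n7.lim = "nn"  [terminal]
13. n8.sig = 14  [terminal]
14. n6.lab = true  [e.sig > 13]
15. n6.lim = 25  [e.sig + D.off + 12]
16. n6.idx = true  [e.sig > 13]
17. n1.lab = true  [not C.off]
18. n1.val = 28  [D.lim * 3 - 47]
19. n1.tag = -4  [D.lim - 29]
20. n0.key = true  [S.tag == false]
21. n0.hot = true  [not S.tag]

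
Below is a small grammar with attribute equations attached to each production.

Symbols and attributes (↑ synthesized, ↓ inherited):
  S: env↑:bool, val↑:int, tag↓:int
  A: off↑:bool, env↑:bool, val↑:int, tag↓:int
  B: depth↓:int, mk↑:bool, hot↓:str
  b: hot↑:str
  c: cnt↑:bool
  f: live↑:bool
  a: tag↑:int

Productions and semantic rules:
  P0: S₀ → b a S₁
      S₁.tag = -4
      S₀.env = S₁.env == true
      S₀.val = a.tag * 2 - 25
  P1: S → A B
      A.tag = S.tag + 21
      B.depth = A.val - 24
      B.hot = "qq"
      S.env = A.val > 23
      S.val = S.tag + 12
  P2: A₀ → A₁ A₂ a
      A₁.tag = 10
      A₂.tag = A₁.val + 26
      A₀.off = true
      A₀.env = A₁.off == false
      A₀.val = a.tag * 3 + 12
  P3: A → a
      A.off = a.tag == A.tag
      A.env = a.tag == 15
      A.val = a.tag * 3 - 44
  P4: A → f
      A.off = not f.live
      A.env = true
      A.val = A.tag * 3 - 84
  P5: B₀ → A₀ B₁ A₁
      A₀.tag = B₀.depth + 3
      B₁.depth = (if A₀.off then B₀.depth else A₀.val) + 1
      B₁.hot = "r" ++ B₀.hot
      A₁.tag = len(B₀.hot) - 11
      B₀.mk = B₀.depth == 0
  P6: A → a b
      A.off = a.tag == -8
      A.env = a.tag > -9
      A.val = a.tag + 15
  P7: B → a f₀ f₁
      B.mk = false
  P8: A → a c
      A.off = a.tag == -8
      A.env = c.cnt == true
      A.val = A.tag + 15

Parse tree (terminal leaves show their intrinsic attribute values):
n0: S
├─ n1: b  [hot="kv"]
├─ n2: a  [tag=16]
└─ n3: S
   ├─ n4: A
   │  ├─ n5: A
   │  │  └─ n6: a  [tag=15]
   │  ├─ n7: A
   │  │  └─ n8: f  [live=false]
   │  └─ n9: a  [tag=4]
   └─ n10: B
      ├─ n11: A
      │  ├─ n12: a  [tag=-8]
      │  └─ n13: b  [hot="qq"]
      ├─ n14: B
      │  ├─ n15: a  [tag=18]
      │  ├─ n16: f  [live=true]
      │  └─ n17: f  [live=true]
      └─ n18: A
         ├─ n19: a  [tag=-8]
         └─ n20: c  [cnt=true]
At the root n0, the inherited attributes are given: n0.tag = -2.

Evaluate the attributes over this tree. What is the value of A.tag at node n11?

3

1. n0.tag = -2  [given at root]
2. n1.hot = "kv"  [terminal]
3. n2.tag = 16  [terminal]
4. n3.tag = -4  [-4]
5. n4.tag = 17  [S.tag + 21]
6. n5.tag = 10  [10]
7. n6.tag = 15  [terminal]
8. n5.off = false  [a.tag == A.tag]
9. n5.env = true  [a.tag == 15]
10. n5.val = 1  [a.tag * 3 - 44]
11. n7.tag = 27  [A₁.val + 26]
12. n8.live = false  [terminal]
13. n7.off = true  [not f.live]
14. n7.env = true  [true]
15. n7.val = -3  [A.tag * 3 - 84]
16. n9.tag = 4  [terminal]
17. n4.off = true  [true]
18. n4.env = true  [A₁.off == false]
19. n4.val = 24  [a.tag * 3 + 12]
20. n10.depth = 0  [A.val - 24]
21. n10.hot = "qq"  ["qq"]
22. n11.tag = 3  [B₀.depth + 3]
23. n12.tag = -8  [terminal]
24. n13.hot = "qq"  [terminal]
25. n11.off = true  [a.tag == -8]
26. n11.env = true  [a.tag > -9]
27. n11.val = 7  [a.tag + 15]
28. n14.depth = 1  [(if A₀.off then B₀.depth else A₀.val) + 1]
29. n14.hot = "rqq"  ["r" ++ B₀.hot]
30. n15.tag = 18  [terminal]
31. n16.live = true  [terminal]
32. n17.live = true  [terminal]
33. n14.mk = false  [false]
34. n18.tag = -9  [len(B₀.hot) - 11]
35. n19.tag = -8  [terminal]
36. n20.cnt = true  [terminal]
37. n18.off = true  [a.tag == -8]
38. n18.env = true  [c.cnt == true]
39. n18.val = 6  [A.tag + 15]
40. n10.mk = true  [B₀.depth == 0]
41. n3.env = true  [A.val > 23]
42. n3.val = 8  [S.tag + 12]
43. n0.env = true  [S₁.env == true]
44. n0.val = 7  [a.tag * 2 - 25]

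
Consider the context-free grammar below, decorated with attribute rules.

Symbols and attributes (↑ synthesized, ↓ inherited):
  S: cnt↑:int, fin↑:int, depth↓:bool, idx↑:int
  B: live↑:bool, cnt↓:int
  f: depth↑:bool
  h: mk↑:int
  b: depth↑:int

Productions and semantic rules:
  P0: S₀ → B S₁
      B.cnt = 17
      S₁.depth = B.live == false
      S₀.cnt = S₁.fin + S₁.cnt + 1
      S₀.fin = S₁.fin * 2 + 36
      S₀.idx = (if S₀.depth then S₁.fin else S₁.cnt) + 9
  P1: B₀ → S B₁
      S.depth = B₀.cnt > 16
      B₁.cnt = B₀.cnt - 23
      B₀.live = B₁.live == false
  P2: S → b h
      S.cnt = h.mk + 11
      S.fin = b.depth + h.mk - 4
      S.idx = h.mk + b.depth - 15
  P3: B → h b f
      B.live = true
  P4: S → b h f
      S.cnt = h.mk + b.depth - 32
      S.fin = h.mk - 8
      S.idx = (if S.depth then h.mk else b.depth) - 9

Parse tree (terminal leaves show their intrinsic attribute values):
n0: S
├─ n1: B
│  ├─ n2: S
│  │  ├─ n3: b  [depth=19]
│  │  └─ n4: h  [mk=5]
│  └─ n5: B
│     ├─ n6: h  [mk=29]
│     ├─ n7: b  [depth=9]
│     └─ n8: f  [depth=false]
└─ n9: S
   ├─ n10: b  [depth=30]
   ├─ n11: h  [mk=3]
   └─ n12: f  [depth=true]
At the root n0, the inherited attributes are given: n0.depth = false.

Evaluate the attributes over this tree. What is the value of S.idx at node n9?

-6

1. n0.depth = false  [given at root]
2. n1.cnt = 17  [17]
3. n2.depth = true  [B₀.cnt > 16]
4. n3.depth = 19  [terminal]
5. n4.mk = 5  [terminal]
6. n2.cnt = 16  [h.mk + 11]
7. n2.fin = 20  [b.depth + h.mk - 4]
8. n2.idx = 9  [h.mk + b.depth - 15]
9. n5.cnt = -6  [B₀.cnt - 23]
10. n6.mk = 29  [terminal]
11. n7.depth = 9  [terminal]
12. n8.depth = false  [terminal]
13. n5.live = true  [true]
14. n1.live = false  [B₁.live == false]
15. n9.depth = true  [B.live == false]
16. n10.depth = 30  [terminal]
17. n11.mk = 3  [terminal]
18. n12.depth = true  [terminal]
19. n9.cnt = 1  [h.mk + b.depth - 32]
20. n9.fin = -5  [h.mk - 8]
21. n9.idx = -6  [(if S.depth then h.mk else b.depth) - 9]
22. n0.cnt = -3  [S₁.fin + S₁.cnt + 1]
23. n0.fin = 26  [S₁.fin * 2 + 36]
24. n0.idx = 10  [(if S₀.depth then S₁.fin else S₁.cnt) + 9]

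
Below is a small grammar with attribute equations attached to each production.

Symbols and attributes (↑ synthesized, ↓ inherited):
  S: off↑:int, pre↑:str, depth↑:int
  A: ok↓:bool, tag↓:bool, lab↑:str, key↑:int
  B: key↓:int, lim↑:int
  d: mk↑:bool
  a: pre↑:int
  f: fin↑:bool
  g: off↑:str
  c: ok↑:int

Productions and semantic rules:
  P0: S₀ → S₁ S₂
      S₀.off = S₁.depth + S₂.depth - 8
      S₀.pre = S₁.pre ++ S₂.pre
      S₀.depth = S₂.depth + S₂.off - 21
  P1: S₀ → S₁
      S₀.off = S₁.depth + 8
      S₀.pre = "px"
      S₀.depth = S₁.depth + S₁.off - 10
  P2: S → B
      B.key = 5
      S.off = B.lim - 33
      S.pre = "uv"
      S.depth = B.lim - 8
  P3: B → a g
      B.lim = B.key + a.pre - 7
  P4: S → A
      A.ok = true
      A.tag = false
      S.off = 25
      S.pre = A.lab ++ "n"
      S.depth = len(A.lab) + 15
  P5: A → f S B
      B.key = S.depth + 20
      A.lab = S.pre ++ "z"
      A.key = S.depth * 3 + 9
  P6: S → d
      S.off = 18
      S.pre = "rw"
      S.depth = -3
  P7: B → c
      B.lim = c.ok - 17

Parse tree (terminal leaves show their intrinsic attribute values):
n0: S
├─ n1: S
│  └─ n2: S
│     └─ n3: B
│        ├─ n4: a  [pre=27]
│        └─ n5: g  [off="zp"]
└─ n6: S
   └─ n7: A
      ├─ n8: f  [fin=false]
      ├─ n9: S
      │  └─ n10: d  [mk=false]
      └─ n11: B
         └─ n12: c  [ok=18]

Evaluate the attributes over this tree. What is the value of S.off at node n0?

9

1. n3.key = 5  [5]
2. n4.pre = 27  [terminal]
3. n5.off = "zp"  [terminal]
4. n3.lim = 25  [B.key + a.pre - 7]
5. n2.off = -8  [B.lim - 33]
6. n2.pre = "uv"  ["uv"]
7. n2.depth = 17  [B.lim - 8]
8. n1.off = 25  [S₁.depth + 8]
9. n1.pre = "px"  ["px"]
10. n1.depth = -1  [S₁.depth + S₁.off - 10]
11. n7.ok = true  [true]
12. n7.tag = false  [false]
13. n8.fin = false  [terminal]
14. n10.mk = false  [terminal]
15. n9.off = 18  [18]
16. n9.pre = "rw"  ["rw"]
17. n9.depth = -3  [-3]
18. n11.key = 17  [S.depth + 20]
19. n12.ok = 18  [terminal]
20. n11.lim = 1  [c.ok - 17]
21. n7.lab = "rwz"  [S.pre ++ "z"]
22. n7.key = 0  [S.depth * 3 + 9]
23. n6.off = 25  [25]
24. n6.pre = "rwzn"  [A.lab ++ "n"]
25. n6.depth = 18  [len(A.lab) + 15]
26. n0.off = 9  [S₁.depth + S₂.depth - 8]
27. n0.pre = "pxrwzn"  [S₁.pre ++ S₂.pre]
28. n0.depth = 22  [S₂.depth + S₂.off - 21]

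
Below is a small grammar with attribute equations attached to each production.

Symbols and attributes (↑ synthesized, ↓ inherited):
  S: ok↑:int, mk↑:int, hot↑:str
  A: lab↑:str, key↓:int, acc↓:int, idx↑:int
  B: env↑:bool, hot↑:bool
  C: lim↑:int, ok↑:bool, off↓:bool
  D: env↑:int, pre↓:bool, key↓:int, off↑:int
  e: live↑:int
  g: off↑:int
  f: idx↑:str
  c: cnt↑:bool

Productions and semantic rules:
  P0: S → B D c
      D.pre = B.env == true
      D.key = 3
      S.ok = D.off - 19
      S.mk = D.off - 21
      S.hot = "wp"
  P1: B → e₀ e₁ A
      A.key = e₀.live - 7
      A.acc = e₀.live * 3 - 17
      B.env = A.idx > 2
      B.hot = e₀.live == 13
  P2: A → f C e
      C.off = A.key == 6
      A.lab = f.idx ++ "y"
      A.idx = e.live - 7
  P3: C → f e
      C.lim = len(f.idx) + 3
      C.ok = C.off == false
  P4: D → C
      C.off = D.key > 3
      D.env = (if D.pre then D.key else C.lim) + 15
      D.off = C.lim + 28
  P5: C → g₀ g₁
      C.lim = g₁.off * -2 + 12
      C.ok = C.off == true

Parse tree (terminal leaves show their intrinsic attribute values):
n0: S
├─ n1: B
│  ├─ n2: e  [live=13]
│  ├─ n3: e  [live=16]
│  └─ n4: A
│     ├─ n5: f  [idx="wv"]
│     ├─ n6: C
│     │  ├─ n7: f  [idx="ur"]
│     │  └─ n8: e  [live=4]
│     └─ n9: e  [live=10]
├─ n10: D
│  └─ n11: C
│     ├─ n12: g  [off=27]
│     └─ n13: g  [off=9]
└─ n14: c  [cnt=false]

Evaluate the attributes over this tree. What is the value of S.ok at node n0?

3

1. n2.live = 13  [terminal]
2. n3.live = 16  [terminal]
3. n4.key = 6  [e₀.live - 7]
4. n4.acc = 22  [e₀.live * 3 - 17]
5. n5.idx = "wv"  [terminal]
6. n6.off = true  [A.key == 6]
7. n7.idx = "ur"  [terminal]
8. n8.live = 4  [terminal]
9. n6.lim = 5  [len(f.idx) + 3]
10. n6.ok = false  [C.off == false]
11. n9.live = 10  [terminal]
12. n4.lab = "wvy"  [f.idx ++ "y"]
13. n4.idx = 3  [e.live - 7]
14. n1.env = true  [A.idx > 2]
15. n1.hot = true  [e₀.live == 13]
16. n10.pre = true  [B.env == true]
17. n10.key = 3  [3]
18. n11.off = false  [D.key > 3]
19. n12.off = 27  [terminal]
20. n13.off = 9  [terminal]
21. n11.lim = -6  [g₁.off * -2 + 12]
22. n11.ok = false  [C.off == true]
23. n10.env = 18  [(if D.pre then D.key else C.lim) + 15]
24. n10.off = 22  [C.lim + 28]
25. n14.cnt = false  [terminal]
26. n0.ok = 3  [D.off - 19]
27. n0.mk = 1  [D.off - 21]
28. n0.hot = "wp"  ["wp"]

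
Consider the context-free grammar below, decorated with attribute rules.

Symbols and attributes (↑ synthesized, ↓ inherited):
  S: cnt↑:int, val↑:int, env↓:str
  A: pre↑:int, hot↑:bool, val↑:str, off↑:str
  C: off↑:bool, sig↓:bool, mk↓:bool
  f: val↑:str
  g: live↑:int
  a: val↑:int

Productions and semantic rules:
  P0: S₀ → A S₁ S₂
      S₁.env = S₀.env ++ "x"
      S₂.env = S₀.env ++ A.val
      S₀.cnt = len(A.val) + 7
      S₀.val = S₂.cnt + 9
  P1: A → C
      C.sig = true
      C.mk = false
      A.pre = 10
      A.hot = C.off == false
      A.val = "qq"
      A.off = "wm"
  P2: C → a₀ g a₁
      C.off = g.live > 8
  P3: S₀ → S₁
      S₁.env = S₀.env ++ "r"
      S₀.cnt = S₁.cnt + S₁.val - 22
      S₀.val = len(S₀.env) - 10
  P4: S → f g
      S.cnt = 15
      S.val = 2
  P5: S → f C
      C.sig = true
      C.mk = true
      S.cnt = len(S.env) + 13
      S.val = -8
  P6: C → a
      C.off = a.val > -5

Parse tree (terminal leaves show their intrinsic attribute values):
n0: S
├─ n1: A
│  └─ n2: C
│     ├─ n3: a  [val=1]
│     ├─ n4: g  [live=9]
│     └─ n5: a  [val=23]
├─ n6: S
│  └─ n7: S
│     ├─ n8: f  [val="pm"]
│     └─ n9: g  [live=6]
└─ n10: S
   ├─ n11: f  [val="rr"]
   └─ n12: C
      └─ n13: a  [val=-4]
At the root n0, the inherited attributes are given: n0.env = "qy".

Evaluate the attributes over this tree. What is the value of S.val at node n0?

26

1. n0.env = "qy"  [given at root]
2. n2.sig = true  [true]
3. n2.mk = false  [false]
4. n3.val = 1  [terminal]
5. n4.live = 9  [terminal]
6. n5.val = 23  [terminal]
7. n2.off = true  [g.live > 8]
8. n1.pre = 10  [10]
9. n1.hot = false  [C.off == false]
10. n1.val = "qq"  ["qq"]
11. n1.off = "wm"  ["wm"]
12. n6.env = "qyx"  [S₀.env ++ "x"]
13. n7.env = "qyxr"  [S₀.env ++ "r"]
14. n8.val = "pm"  [terminal]
15. n9.live = 6  [terminal]
16. n7.cnt = 15  [15]
17. n7.val = 2  [2]
18. n6.cnt = -5  [S₁.cnt + S₁.val - 22]
19. n6.val = -7  [len(S₀.env) - 10]
20. n10.env = "qyqq"  [S₀.env ++ A.val]
21. n11.val = "rr"  [terminal]
22. n12.sig = true  [true]
23. n12.mk = true  [true]
24. n13.val = -4  [terminal]
25. n12.off = true  [a.val > -5]
26. n10.cnt = 17  [len(S.env) + 13]
27. n10.val = -8  [-8]
28. n0.cnt = 9  [len(A.val) + 7]
29. n0.val = 26  [S₂.cnt + 9]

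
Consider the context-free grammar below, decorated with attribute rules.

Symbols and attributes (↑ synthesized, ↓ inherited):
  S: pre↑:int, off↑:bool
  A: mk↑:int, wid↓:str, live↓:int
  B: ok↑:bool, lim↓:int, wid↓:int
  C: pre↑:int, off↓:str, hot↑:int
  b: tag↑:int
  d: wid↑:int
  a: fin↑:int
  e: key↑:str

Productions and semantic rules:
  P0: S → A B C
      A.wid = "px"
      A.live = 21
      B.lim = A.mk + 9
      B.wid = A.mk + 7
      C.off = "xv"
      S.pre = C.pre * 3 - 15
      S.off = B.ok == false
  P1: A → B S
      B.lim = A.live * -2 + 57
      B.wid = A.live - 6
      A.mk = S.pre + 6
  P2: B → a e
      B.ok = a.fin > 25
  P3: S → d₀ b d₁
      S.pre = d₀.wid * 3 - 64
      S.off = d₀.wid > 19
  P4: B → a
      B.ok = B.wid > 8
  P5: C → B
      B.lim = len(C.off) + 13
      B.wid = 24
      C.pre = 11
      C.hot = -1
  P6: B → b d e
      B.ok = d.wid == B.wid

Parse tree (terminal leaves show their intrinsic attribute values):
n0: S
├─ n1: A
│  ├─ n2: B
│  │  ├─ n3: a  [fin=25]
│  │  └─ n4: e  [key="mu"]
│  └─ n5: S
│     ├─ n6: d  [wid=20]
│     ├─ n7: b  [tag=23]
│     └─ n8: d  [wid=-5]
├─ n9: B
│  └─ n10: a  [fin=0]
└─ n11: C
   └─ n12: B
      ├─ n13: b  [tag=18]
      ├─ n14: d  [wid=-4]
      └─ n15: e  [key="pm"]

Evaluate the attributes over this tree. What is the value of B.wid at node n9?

1. n1.wid = "px"  ["px"]
2. n1.live = 21  [21]
3. n2.lim = 15  [A.live * -2 + 57]
4. n2.wid = 15  [A.live - 6]
5. n3.fin = 25  [terminal]
6. n4.key = "mu"  [terminal]
7. n2.ok = false  [a.fin > 25]
8. n6.wid = 20  [terminal]
9. n7.tag = 23  [terminal]
10. n8.wid = -5  [terminal]
11. n5.pre = -4  [d₀.wid * 3 - 64]
12. n5.off = true  [d₀.wid > 19]
13. n1.mk = 2  [S.pre + 6]
14. n9.lim = 11  [A.mk + 9]
15. n9.wid = 9  [A.mk + 7]
16. n10.fin = 0  [terminal]
17. n9.ok = true  [B.wid > 8]
18. n11.off = "xv"  ["xv"]
19. n12.lim = 15  [len(C.off) + 13]
20. n12.wid = 24  [24]
21. n13.tag = 18  [terminal]
22. n14.wid = -4  [terminal]
23. n15.key = "pm"  [terminal]
24. n12.ok = false  [d.wid == B.wid]
25. n11.pre = 11  [11]
26. n11.hot = -1  [-1]
27. n0.pre = 18  [C.pre * 3 - 15]
28. n0.off = false  [B.ok == false]

9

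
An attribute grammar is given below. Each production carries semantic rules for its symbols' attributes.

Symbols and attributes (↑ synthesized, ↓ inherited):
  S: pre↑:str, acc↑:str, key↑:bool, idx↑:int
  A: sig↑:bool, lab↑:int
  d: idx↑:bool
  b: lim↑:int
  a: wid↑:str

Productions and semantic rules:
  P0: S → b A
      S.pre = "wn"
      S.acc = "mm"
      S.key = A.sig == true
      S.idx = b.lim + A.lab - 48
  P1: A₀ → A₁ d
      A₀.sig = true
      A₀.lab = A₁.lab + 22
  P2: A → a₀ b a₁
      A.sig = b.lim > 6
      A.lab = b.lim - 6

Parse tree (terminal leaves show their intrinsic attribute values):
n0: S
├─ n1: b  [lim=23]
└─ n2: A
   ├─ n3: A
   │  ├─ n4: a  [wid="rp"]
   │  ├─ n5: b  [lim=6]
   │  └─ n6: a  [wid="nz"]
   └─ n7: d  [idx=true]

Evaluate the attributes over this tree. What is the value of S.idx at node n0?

1. n1.lim = 23  [terminal]
2. n4.wid = "rp"  [terminal]
3. n5.lim = 6  [terminal]
4. n6.wid = "nz"  [terminal]
5. n3.sig = false  [b.lim > 6]
6. n3.lab = 0  [b.lim - 6]
7. n7.idx = true  [terminal]
8. n2.sig = true  [true]
9. n2.lab = 22  [A₁.lab + 22]
10. n0.pre = "wn"  ["wn"]
11. n0.acc = "mm"  ["mm"]
12. n0.key = true  [A.sig == true]
13. n0.idx = -3  [b.lim + A.lab - 48]

-3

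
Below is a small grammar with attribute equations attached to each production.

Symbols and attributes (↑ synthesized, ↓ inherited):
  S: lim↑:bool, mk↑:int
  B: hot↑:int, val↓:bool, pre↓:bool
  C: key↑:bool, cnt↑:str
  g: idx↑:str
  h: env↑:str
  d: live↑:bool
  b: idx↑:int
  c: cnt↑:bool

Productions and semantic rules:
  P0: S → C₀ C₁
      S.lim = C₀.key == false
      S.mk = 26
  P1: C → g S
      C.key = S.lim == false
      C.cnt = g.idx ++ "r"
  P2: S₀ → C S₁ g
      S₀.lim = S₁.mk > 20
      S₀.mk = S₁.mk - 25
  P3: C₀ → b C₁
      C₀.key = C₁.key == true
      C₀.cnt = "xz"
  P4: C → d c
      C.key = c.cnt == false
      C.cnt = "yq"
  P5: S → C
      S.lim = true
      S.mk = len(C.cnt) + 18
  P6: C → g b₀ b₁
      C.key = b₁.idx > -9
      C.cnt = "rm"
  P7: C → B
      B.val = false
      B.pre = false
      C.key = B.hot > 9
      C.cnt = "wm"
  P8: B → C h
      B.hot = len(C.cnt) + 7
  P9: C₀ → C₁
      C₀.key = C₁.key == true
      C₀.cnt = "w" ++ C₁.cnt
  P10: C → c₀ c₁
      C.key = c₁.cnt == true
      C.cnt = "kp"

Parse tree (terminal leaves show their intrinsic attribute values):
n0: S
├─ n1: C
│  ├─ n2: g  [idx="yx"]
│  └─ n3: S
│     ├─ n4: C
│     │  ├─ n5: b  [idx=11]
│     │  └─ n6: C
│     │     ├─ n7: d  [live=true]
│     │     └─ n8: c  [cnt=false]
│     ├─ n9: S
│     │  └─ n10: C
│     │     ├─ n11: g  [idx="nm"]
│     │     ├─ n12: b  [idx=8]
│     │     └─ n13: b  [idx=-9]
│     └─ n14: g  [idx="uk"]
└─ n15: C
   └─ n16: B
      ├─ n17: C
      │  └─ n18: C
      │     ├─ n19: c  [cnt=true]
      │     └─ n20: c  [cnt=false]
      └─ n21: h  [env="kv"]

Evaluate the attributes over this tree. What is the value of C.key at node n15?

true

1. n2.idx = "yx"  [terminal]
2. n5.idx = 11  [terminal]
3. n7.live = true  [terminal]
4. n8.cnt = false  [terminal]
5. n6.key = true  [c.cnt == false]
6. n6.cnt = "yq"  ["yq"]
7. n4.key = true  [C₁.key == true]
8. n4.cnt = "xz"  ["xz"]
9. n11.idx = "nm"  [terminal]
10. n12.idx = 8  [terminal]
11. n13.idx = -9  [terminal]
12. n10.key = false  [b₁.idx > -9]
13. n10.cnt = "rm"  ["rm"]
14. n9.lim = true  [true]
15. n9.mk = 20  [len(C.cnt) + 18]
16. n14.idx = "uk"  [terminal]
17. n3.lim = false  [S₁.mk > 20]
18. n3.mk = -5  [S₁.mk - 25]
19. n1.key = true  [S.lim == false]
20. n1.cnt = "yxr"  [g.idx ++ "r"]
21. n16.val = false  [false]
22. n16.pre = false  [false]
23. n19.cnt = true  [terminal]
24. n20.cnt = false  [terminal]
25. n18.key = false  [c₁.cnt == true]
26. n18.cnt = "kp"  ["kp"]
27. n17.key = false  [C₁.key == true]
28. n17.cnt = "wkp"  ["w" ++ C₁.cnt]
29. n21.env = "kv"  [terminal]
30. n16.hot = 10  [len(C.cnt) + 7]
31. n15.key = true  [B.hot > 9]
32. n15.cnt = "wm"  ["wm"]
33. n0.lim = false  [C₀.key == false]
34. n0.mk = 26  [26]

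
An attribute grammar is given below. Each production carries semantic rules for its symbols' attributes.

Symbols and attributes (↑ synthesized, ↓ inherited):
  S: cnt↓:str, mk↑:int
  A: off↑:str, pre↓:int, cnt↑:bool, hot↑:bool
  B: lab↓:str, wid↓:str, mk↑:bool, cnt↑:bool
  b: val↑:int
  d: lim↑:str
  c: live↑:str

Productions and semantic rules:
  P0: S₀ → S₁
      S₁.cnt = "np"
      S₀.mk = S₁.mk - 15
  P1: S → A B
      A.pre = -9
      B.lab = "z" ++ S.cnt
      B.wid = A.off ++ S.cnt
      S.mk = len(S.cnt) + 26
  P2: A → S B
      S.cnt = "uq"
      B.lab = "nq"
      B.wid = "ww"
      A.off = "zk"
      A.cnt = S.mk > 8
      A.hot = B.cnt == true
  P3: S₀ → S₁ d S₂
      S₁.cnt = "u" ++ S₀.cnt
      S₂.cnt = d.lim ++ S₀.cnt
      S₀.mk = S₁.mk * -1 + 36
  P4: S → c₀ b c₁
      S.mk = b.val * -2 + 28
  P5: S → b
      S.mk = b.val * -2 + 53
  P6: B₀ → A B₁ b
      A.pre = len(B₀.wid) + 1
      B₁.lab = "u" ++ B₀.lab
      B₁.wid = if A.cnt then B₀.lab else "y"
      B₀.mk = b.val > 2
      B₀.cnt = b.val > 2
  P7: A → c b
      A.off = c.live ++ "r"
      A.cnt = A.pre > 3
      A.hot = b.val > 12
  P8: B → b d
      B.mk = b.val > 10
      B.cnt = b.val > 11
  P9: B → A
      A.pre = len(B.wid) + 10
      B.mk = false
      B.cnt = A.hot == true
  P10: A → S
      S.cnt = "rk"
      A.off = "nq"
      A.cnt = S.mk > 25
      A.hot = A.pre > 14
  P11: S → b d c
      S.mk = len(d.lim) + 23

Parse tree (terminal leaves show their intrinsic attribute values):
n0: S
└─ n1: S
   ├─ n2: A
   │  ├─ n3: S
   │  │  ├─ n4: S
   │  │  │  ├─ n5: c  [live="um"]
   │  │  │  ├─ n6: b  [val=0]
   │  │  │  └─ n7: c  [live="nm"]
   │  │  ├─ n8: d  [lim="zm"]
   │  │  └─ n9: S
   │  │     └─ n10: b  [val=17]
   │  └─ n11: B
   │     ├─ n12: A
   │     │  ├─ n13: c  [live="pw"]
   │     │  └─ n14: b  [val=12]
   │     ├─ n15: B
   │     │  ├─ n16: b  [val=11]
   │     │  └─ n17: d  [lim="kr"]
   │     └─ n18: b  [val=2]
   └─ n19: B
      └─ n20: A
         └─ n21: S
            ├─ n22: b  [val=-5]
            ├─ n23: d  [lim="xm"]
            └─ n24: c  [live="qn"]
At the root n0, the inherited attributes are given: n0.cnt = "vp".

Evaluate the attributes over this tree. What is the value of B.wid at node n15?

1. n0.cnt = "vp"  [given at root]
2. n1.cnt = "np"  ["np"]
3. n2.pre = -9  [-9]
4. n3.cnt = "uq"  ["uq"]
5. n4.cnt = "uuq"  ["u" ++ S₀.cnt]
6. n5.live = "um"  [terminal]
7. n6.val = 0  [terminal]
8. n7.live = "nm"  [terminal]
9. n4.mk = 28  [b.val * -2 + 28]
10. n8.lim = "zm"  [terminal]
11. n9.cnt = "zmuq"  [d.lim ++ S₀.cnt]
12. n10.val = 17  [terminal]
13. n9.mk = 19  [b.val * -2 + 53]
14. n3.mk = 8  [S₁.mk * -1 + 36]
15. n11.lab = "nq"  ["nq"]
16. n11.wid = "ww"  ["ww"]
17. n12.pre = 3  [len(B₀.wid) + 1]
18. n13.live = "pw"  [terminal]
19. n14.val = 12  [terminal]
20. n12.off = "pwr"  [c.live ++ "r"]
21. n12.cnt = false  [A.pre > 3]
22. n12.hot = false  [b.val > 12]
23. n15.lab = "unq"  ["u" ++ B₀.lab]
24. n15.wid = "y"  [if A.cnt then B₀.lab else "y"]
25. n16.val = 11  [terminal]
26. n17.lim = "kr"  [terminal]
27. n15.mk = true  [b.val > 10]
28. n15.cnt = false  [b.val > 11]
29. n18.val = 2  [terminal]
30. n11.mk = false  [b.val > 2]
31. n11.cnt = false  [b.val > 2]
32. n2.off = "zk"  ["zk"]
33. n2.cnt = false  [S.mk > 8]
34. n2.hot = false  [B.cnt == true]
35. n19.lab = "znp"  ["z" ++ S.cnt]
36. n19.wid = "zknp"  [A.off ++ S.cnt]
37. n20.pre = 14  [len(B.wid) + 10]
38. n21.cnt = "rk"  ["rk"]
39. n22.val = -5  [terminal]
40. n23.lim = "xm"  [terminal]
41. n24.live = "qn"  [terminal]
42. n21.mk = 25  [len(d.lim) + 23]
43. n20.off = "nq"  ["nq"]
44. n20.cnt = false  [S.mk > 25]
45. n20.hot = false  [A.pre > 14]
46. n19.mk = false  [false]
47. n19.cnt = false  [A.hot == true]
48. n1.mk = 28  [len(S.cnt) + 26]
49. n0.mk = 13  [S₁.mk - 15]

"y"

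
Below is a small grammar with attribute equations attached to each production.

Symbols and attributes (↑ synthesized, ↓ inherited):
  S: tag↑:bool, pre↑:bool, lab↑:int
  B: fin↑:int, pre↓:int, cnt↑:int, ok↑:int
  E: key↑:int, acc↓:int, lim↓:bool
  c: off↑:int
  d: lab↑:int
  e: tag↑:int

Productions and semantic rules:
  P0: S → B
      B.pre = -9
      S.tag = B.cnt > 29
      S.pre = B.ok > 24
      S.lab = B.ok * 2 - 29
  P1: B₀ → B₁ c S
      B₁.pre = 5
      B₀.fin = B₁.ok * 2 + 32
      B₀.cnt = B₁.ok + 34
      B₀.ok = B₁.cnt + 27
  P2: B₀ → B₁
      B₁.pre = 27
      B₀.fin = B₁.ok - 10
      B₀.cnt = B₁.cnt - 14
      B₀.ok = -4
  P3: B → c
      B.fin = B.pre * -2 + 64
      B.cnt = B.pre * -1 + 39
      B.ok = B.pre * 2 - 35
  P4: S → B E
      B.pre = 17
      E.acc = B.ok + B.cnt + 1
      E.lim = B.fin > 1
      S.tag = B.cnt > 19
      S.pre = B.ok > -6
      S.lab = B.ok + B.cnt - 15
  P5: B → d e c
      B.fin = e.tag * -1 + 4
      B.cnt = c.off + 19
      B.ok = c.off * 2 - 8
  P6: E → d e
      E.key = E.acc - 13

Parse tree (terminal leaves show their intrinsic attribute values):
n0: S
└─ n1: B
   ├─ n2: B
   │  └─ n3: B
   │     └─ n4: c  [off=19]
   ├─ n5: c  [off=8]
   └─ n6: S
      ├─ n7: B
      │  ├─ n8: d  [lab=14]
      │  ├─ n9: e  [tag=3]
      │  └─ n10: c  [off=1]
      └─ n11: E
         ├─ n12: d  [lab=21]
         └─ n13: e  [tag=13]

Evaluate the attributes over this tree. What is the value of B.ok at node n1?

1. n1.pre = -9  [-9]
2. n2.pre = 5  [5]
3. n3.pre = 27  [27]
4. n4.off = 19  [terminal]
5. n3.fin = 10  [B.pre * -2 + 64]
6. n3.cnt = 12  [B.pre * -1 + 39]
7. n3.ok = 19  [B.pre * 2 - 35]
8. n2.fin = 9  [B₁.ok - 10]
9. n2.cnt = -2  [B₁.cnt - 14]
10. n2.ok = -4  [-4]
11. n5.off = 8  [terminal]
12. n7.pre = 17  [17]
13. n8.lab = 14  [terminal]
14. n9.tag = 3  [terminal]
15. n10.off = 1  [terminal]
16. n7.fin = 1  [e.tag * -1 + 4]
17. n7.cnt = 20  [c.off + 19]
18. n7.ok = -6  [c.off * 2 - 8]
19. n11.acc = 15  [B.ok + B.cnt + 1]
20. n11.lim = false  [B.fin > 1]
21. n12.lab = 21  [terminal]
22. n13.tag = 13  [terminal]
23. n11.key = 2  [E.acc - 13]
24. n6.tag = true  [B.cnt > 19]
25. n6.pre = false  [B.ok > -6]
26. n6.lab = -1  [B.ok + B.cnt - 15]
27. n1.fin = 24  [B₁.ok * 2 + 32]
28. n1.cnt = 30  [B₁.ok + 34]
29. n1.ok = 25  [B₁.cnt + 27]
30. n0.tag = true  [B.cnt > 29]
31. n0.pre = true  [B.ok > 24]
32. n0.lab = 21  [B.ok * 2 - 29]

25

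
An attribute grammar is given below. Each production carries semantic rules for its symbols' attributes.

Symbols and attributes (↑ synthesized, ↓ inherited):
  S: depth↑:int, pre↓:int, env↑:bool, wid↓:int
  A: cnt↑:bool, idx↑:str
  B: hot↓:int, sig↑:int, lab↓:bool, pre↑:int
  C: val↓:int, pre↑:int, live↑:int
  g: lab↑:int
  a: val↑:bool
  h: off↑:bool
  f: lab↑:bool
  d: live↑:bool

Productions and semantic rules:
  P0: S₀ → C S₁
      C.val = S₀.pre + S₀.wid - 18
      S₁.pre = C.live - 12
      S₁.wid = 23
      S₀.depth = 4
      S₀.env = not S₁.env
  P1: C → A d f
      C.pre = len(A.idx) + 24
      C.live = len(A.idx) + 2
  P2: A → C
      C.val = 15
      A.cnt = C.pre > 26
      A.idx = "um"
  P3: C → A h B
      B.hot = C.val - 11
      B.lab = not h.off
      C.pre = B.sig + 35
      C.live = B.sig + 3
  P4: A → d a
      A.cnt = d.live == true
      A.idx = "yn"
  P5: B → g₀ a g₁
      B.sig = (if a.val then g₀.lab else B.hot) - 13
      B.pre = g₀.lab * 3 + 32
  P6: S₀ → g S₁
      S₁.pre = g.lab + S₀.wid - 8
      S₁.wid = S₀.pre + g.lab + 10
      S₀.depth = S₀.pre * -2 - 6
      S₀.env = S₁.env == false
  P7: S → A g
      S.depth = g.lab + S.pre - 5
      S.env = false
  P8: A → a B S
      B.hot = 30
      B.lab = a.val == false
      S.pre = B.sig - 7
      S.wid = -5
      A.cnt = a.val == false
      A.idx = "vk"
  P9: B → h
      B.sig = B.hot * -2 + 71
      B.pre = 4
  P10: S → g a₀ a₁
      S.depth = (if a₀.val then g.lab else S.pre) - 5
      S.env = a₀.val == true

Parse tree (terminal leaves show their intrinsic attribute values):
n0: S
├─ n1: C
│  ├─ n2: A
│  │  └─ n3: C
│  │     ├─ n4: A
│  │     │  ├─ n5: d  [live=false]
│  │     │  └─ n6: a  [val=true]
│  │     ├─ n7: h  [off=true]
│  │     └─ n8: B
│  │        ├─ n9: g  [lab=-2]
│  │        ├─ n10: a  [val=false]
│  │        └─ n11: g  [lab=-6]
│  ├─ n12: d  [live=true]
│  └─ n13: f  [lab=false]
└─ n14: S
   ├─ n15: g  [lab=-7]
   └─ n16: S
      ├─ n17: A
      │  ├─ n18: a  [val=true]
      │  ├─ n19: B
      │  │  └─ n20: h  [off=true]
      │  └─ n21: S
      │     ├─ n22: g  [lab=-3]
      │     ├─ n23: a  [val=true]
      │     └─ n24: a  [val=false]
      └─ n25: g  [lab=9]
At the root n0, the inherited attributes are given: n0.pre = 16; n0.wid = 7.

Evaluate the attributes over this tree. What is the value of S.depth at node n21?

1. n0.pre = 16  [given at root]
2. n0.wid = 7  [given at root]
3. n1.val = 5  [S₀.pre + S₀.wid - 18]
4. n3.val = 15  [15]
5. n5.live = false  [terminal]
6. n6.val = true  [terminal]
7. n4.cnt = false  [d.live == true]
8. n4.idx = "yn"  ["yn"]
9. n7.off = true  [terminal]
10. n8.hot = 4  [C.val - 11]
11. n8.lab = false  [not h.off]
12. n9.lab = -2  [terminal]
13. n10.val = false  [terminal]
14. n11.lab = -6  [terminal]
15. n8.sig = -9  [(if a.val then g₀.lab else B.hot) - 13]
16. n8.pre = 26  [g₀.lab * 3 + 32]
17. n3.pre = 26  [B.sig + 35]
18. n3.live = -6  [B.sig + 3]
19. n2.cnt = false  [C.pre > 26]
20. n2.idx = "um"  ["um"]
21. n12.live = true  [terminal]
22. n13.lab = false  [terminal]
23. n1.pre = 26  [len(A.idx) + 24]
24. n1.live = 4  [len(A.idx) + 2]
25. n14.pre = -8  [C.live - 12]
26. n14.wid = 23  [23]
27. n15.lab = -7  [terminal]
28. n16.pre = 8  [g.lab + S₀.wid - 8]
29. n16.wid = -5  [S₀.pre + g.lab + 10]
30. n18.val = true  [terminal]
31. n19.hot = 30  [30]
32. n19.lab = false  [a.val == false]
33. n20.off = true  [terminal]
34. n19.sig = 11  [B.hot * -2 + 71]
35. n19.pre = 4  [4]
36. n21.pre = 4  [B.sig - 7]
37. n21.wid = -5  [-5]
38. n22.lab = -3  [terminal]
39. n23.val = true  [terminal]
40. n24.val = false  [terminal]
41. n21.depth = -8  [(if a₀.val then g.lab else S.pre) - 5]
42. n21.env = true  [a₀.val == true]
43. n17.cnt = false  [a.val == false]
44. n17.idx = "vk"  ["vk"]
45. n25.lab = 9  [terminal]
46. n16.depth = 12  [g.lab + S.pre - 5]
47. n16.env = false  [false]
48. n14.depth = 10  [S₀.pre * -2 - 6]
49. n14.env = true  [S₁.env == false]
50. n0.depth = 4  [4]
51. n0.env = false  [not S₁.env]

-8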